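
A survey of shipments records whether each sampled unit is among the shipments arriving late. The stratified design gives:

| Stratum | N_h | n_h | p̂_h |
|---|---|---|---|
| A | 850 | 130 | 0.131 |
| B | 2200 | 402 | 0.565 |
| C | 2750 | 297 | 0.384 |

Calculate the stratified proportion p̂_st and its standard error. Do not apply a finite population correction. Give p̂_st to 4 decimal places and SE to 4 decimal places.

p̂_st ≈ 0.4156, SE ≈ 0.0169

N = 5800; stratum weights W_h = N_h/N.
p̂_st = Σ W_h p̂_h = (850·0.131 + 2200·0.565 + 2750·0.384)/5800 = 0.41558
V̂(p̂_st) = Σ W_h² p̂_h(1−p̂_h)/(n_h−1):
  stratum A: (850/5800)²·0.131·0.869/129 = 1.89532e-05
  stratum B: (2200/5800)²·0.565·0.435/401 = 8.81826e-05
  stratum C: (2750/5800)²·0.384·0.616/296 = 0.000179651
V̂(p̂_st) = 0.000286787; SE = √V̂ = 0.0169348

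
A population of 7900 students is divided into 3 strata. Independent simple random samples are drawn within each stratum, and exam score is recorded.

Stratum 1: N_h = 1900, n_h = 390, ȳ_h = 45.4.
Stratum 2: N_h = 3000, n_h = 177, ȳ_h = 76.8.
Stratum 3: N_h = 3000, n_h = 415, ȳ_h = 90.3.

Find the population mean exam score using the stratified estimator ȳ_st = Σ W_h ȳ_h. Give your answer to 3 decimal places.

ȳ_st ≈ 74.375

N = Σ N_h = 7900. Stratum weights W_h = N_h/N.
ȳ_st = (1900·45.4 + 3000·76.8 + 3000·90.3) / 7900 = 74.37468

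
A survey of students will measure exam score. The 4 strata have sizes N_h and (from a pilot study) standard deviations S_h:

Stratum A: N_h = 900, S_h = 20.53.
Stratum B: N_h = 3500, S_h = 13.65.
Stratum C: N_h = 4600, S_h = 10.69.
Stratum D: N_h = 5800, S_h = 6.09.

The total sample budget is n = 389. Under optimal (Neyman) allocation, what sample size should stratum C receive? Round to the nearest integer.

127

Neyman allocation: n_h = n · N_h S_h / Σ N_i S_i, with n = 389.
  stratum A: N_h·S_h = 900·20.53 = 18477.00
  stratum B: N_h·S_h = 3500·13.65 = 47775.00
  stratum C: N_h·S_h = 4600·10.69 = 49174.00
  stratum D: N_h·S_h = 5800·6.09 = 35322.00
Σ N_h S_h = 150748.00
n for stratum C = 389·49174.00/150748.00 = 126.892 → 127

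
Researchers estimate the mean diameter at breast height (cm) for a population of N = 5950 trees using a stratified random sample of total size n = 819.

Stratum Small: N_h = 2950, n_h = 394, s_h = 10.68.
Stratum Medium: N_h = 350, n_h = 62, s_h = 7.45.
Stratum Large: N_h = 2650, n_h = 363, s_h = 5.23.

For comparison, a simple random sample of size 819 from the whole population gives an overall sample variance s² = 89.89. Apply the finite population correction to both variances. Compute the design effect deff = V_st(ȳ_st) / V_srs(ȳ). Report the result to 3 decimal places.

V̂(ȳ_st) = Σ W_h² (1 − n_h/N_h) s_h²/n_h, with W_h = N_h/N and N = 5950:
  stratum Small: (2950/5950)²·(1 − 394/2950)·10.68²/394 = 0.0616588
  stratum Medium: (350/5950)²·(1 − 62/350)·7.45²/62 = 0.00254887
  stratum Large: (2650/5950)²·(1 − 363/2650)·5.23²/363 = 0.0128996
V_st = 0.0771072
V_srs = (1 − 819/5950)·89.89/819 = 0.0946482
deff = V_st / V_srs = 0.0771072/0.0946482 = 0.8147

deff ≈ 0.815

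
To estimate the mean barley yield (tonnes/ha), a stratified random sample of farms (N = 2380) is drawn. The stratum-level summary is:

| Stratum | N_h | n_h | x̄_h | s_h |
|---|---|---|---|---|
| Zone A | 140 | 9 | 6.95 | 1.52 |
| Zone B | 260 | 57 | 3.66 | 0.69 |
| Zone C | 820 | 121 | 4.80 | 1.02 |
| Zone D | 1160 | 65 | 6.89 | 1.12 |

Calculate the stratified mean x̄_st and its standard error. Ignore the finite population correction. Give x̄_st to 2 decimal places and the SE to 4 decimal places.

x̄_st ≈ 5.82, SE ≈ 0.0812

x̄_st = Σ W_h x̄_h = (140·6.95 + 260·3.66 + 820·4.80 + 1160·6.89)/2380 = 5.82059
V̂(x̄_st) = Σ W_h² s_h²/n_h, with W_h = N_h/N and N = 2380:
  stratum Zone A: (140/2380)²·1.52²/9 = 0.000888274
  stratum Zone B: (260/2380)²·0.69²/57 = 9.96819e-05
  stratum Zone C: (820/2380)²·1.02²/121 = 0.00102068
  stratum Zone D: (1160/2380)²·1.12²/65 = 0.00458442
V̂(x̄_st) = 0.00659306
SE(x̄_st) = √0.00659306 = 0.0811976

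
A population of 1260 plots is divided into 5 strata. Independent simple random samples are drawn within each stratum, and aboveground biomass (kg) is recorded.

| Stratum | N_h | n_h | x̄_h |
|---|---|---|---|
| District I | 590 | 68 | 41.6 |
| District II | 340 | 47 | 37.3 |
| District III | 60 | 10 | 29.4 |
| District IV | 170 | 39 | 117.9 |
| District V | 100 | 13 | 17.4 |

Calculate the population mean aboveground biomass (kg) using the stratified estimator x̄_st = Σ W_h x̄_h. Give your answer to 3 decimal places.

N = Σ N_h = 1260. Stratum weights W_h = N_h/N.
x̄_st = (590·41.6 + 340·37.3 + 60·29.4 + 170·117.9 + 100·17.4) / 1260 = 48.23254

x̄_st ≈ 48.233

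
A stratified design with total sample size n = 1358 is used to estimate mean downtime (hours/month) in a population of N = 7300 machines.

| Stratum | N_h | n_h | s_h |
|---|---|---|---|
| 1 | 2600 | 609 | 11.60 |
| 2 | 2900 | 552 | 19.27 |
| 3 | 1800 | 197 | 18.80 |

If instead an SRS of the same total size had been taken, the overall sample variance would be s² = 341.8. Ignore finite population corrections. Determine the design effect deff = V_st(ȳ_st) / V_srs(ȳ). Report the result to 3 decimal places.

deff ≈ 0.967

V̂(ȳ_st) = Σ W_h² s_h²/n_h, with W_h = N_h/N and N = 7300:
  stratum 1: (2600/7300)²·11.60²/609 = 0.0280285
  stratum 2: (2900/7300)²·19.27²/552 = 0.106163
  stratum 3: (1800/7300)²·18.80²/197 = 0.109081
V_st = 0.243273
V_srs = s²/n = 341.8/1358 = 0.251694
deff = V_st / V_srs = 0.243273/0.251694 = 0.9665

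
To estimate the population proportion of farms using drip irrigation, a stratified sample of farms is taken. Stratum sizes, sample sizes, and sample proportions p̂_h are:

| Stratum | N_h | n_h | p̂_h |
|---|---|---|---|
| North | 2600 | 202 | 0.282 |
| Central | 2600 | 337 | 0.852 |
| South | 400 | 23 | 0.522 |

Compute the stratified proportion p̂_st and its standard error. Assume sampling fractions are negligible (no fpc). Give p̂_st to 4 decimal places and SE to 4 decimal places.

p̂_st ≈ 0.5638, SE ≈ 0.0189

N = 5600; stratum weights W_h = N_h/N.
p̂_st = Σ W_h p̂_h = (2600·0.282 + 2600·0.852 + 400·0.522)/5600 = 0.56379
V̂(p̂_st) = Σ W_h² p̂_h(1−p̂_h)/(n_h−1):
  stratum North: (2600/5600)²·0.282·0.718/201 = 0.000217144
  stratum Central: (2600/5600)²·0.852·0.148/336 = 8.0897e-05
  stratum South: (400/5600)²·0.522·0.478/22 = 5.78655e-05
V̂(p̂_st) = 0.000355907; SE = √V̂ = 0.0188655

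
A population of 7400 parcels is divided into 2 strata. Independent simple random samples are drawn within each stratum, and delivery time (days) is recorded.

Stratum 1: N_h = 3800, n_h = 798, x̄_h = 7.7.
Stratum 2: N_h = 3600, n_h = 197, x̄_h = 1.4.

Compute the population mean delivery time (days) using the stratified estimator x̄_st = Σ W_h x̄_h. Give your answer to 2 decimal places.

N = Σ N_h = 7400. Stratum weights W_h = N_h/N.
x̄_st = (3800·7.7 + 3600·1.4) / 7400 = 4.6351

x̄_st ≈ 4.64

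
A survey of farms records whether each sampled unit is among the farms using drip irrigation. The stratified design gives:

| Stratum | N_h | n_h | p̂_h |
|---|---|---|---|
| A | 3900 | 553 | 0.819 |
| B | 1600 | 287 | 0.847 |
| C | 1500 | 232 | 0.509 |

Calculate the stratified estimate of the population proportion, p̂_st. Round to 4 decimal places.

N = 7000; stratum weights W_h = N_h/N.
p̂_st = Σ W_h p̂_h = (3900·0.819 + 1600·0.847 + 1500·0.509)/7000 = 0.75897

p̂_st ≈ 0.7590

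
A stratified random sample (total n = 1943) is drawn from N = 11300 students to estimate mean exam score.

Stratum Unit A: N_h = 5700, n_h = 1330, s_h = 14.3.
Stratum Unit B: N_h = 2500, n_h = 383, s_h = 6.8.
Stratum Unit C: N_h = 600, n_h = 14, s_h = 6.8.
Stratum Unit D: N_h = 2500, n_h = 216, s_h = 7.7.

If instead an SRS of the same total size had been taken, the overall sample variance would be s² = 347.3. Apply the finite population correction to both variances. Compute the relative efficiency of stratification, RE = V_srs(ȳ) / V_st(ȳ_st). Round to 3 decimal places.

V̂(ȳ_st) = Σ W_h² (1 − n_h/N_h) s_h²/n_h, with W_h = N_h/N and N = 11300:
  stratum Unit A: (5700/11300)²·(1 − 1330/5700)·14.3²/1330 = 0.029993
  stratum Unit B: (2500/11300)²·(1 − 383/2500)·6.8²/383 = 0.00500407
  stratum Unit C: (600/11300)²·(1 − 14/600)·6.8²/14 = 0.00909456
  stratum Unit D: (2500/11300)²·(1 − 216/2500)·7.7²/216 = 0.0122746
V_st = 0.0563662
V_srs = (1 − 1943/11300)·347.3/1943 = 0.14801
Relative efficiency = V_srs / V_st = 0.14801/0.0563662 = 2.6259

RE ≈ 2.626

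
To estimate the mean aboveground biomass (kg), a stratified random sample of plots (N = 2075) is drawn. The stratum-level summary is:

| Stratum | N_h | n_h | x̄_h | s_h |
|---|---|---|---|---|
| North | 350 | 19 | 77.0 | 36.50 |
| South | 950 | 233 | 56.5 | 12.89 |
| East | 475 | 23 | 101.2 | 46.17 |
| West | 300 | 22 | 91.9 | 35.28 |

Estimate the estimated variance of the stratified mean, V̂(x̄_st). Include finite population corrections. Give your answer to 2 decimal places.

V̂(x̄_st) = Σ W_h² (1 − n_h/N_h) s_h²/n_h, with W_h = N_h/N and N = 2075:
  stratum North: (350/2075)²·(1 − 19/350)·36.50²/19 = 1.88665
  stratum South: (950/2075)²·(1 − 233/950)·12.89²/233 = 0.112812
  stratum East: (475/2075)²·(1 − 23/475)·46.17²/23 = 4.62155
  stratum West: (300/2075)²·(1 − 22/300)·35.28²/22 = 1.09588
V̂(x̄_st) = 7.7169

V̂(x̄_st) ≈ 7.72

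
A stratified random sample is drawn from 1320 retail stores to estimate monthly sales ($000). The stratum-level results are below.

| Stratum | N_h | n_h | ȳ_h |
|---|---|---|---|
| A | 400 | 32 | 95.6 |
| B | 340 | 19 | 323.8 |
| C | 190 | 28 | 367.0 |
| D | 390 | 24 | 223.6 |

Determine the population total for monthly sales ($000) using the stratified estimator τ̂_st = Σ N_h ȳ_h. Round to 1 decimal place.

τ̂_st = Σ N_h ȳ_h = 400·95.6 + 340·323.8 + 190·367.0 + 390·223.6 = 305266.0

τ̂_st ≈ 305266.0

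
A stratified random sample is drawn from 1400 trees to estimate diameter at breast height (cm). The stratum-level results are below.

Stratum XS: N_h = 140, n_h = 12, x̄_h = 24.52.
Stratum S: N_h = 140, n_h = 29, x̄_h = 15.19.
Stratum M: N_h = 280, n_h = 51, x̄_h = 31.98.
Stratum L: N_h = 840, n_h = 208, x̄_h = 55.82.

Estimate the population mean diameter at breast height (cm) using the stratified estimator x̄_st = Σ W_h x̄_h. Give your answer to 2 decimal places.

x̄_st ≈ 43.86

N = Σ N_h = 1400. Stratum weights W_h = N_h/N.
x̄_st = (140·24.52 + 140·15.19 + 280·31.98 + 840·55.82) / 1400 = 43.8590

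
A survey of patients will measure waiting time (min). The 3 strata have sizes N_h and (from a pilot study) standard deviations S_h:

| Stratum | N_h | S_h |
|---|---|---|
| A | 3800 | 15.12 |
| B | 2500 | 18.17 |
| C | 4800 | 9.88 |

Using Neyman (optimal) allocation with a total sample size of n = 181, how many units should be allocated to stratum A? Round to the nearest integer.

Neyman allocation: n_h = n · N_h S_h / Σ N_i S_i, with n = 181.
  stratum A: N_h·S_h = 3800·15.12 = 57456.00
  stratum B: N_h·S_h = 2500·18.17 = 45425.00
  stratum C: N_h·S_h = 4800·9.88 = 47424.00
Σ N_h S_h = 150305.00
n for stratum A = 181·57456.00/150305.00 = 69.190 → 69

69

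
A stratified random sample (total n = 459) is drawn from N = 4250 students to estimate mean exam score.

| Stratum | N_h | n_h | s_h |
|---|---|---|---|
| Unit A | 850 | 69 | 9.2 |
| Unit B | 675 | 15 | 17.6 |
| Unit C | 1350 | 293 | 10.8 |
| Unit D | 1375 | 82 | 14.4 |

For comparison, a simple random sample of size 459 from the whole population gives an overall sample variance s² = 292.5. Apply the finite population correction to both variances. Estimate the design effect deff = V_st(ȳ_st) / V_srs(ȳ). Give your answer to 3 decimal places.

V̂(ȳ_st) = Σ W_h² (1 − n_h/N_h) s_h²/n_h, with W_h = N_h/N and N = 4250:
  stratum Unit A: (850/4250)²·(1 − 69/850)·9.2²/69 = 0.0450836
  stratum Unit B: (675/4250)²·(1 − 15/675)·17.6²/15 = 0.509335
  stratum Unit C: (1350/4250)²·(1 − 293/1350)·10.8²/293 = 0.0314493
  stratum Unit D: (1375/4250)²·(1 − 82/1375)·14.4²/82 = 0.248906
V_st = 0.834774
V_srs = (1 − 459/4250)·292.5/459 = 0.568431
deff = V_st / V_srs = 0.834774/0.568431 = 1.4686

deff ≈ 1.469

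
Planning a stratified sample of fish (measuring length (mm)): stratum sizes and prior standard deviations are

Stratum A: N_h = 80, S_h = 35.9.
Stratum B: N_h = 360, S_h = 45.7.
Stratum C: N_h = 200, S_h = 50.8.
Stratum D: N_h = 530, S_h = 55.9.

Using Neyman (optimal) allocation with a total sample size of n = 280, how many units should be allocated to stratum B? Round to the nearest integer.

Neyman allocation: n_h = n · N_h S_h / Σ N_i S_i, with n = 280.
  stratum A: N_h·S_h = 80·35.9 = 2872.00
  stratum B: N_h·S_h = 360·45.7 = 16452.00
  stratum C: N_h·S_h = 200·50.8 = 10160.00
  stratum D: N_h·S_h = 530·55.9 = 29627.00
Σ N_h S_h = 59111.00
n for stratum B = 280·16452.00/59111.00 = 77.931 → 78

78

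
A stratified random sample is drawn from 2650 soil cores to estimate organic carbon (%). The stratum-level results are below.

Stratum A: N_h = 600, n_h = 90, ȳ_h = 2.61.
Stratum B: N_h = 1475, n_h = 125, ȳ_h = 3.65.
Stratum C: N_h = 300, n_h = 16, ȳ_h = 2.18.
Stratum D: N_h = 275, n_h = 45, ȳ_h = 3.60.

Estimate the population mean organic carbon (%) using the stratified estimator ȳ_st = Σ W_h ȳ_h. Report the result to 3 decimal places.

ȳ_st ≈ 3.243

N = Σ N_h = 2650. Stratum weights W_h = N_h/N.
ȳ_st = (600·2.61 + 1475·3.65 + 300·2.18 + 275·3.60) / 2650 = 3.24292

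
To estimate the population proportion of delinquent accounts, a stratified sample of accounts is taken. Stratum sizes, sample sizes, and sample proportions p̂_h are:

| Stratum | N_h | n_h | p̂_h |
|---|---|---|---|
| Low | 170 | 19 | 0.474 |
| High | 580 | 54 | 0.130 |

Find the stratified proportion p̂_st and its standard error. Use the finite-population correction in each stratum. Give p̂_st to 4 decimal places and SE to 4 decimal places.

N = 750; stratum weights W_h = N_h/N.
p̂_st = Σ W_h p̂_h = (170·0.474 + 580·0.130)/750 = 0.20797
V̂(p̂_st) = Σ W_h² (1 − n_h/N_h) p̂_h(1−p̂_h)/(n_h−1):
  stratum Low: (170/750)²·(1 − 19/170)·0.474·0.526/18 = 0.000632113
  stratum High: (580/750)²·(1 − 54/580)·0.130·0.870/53 = 0.00115739
V̂(p̂_st) = 0.0017895; SE = √V̂ = 0.0423025

p̂_st ≈ 0.2080, SE ≈ 0.0423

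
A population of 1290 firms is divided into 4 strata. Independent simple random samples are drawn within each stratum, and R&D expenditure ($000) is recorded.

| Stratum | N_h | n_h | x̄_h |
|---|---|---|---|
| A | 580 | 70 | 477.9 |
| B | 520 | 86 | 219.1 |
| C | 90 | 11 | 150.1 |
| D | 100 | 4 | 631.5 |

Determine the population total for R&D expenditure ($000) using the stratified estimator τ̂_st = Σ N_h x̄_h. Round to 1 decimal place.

τ̂_st = Σ N_h x̄_h = 580·477.9 + 520·219.1 + 90·150.1 + 100·631.5 = 467773.0

τ̂_st ≈ 467773.0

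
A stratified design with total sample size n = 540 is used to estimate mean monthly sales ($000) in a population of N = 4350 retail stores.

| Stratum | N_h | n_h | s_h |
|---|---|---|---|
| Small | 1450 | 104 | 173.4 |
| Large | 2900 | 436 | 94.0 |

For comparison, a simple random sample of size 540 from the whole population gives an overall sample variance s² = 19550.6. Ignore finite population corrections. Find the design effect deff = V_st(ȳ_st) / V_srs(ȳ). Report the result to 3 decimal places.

deff ≈ 1.136

V̂(ȳ_st) = Σ W_h² s_h²/n_h, with W_h = N_h/N and N = 4350:
  stratum Small: (1450/4350)²·173.4²/104 = 32.1235
  stratum Large: (2900/4350)²·94.0²/436 = 9.00714
V_st = 41.1306
V_srs = s²/n = 19550.6/540 = 36.2048
deff = V_st / V_srs = 41.1306/36.2048 = 1.1361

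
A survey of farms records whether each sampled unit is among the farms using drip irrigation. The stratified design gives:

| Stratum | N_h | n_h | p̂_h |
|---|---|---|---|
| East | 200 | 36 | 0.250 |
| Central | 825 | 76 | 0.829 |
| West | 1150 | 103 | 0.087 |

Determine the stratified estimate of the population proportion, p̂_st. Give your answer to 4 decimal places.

N = 2175; stratum weights W_h = N_h/N.
p̂_st = Σ W_h p̂_h = (200·0.250 + 825·0.829 + 1150·0.087)/2175 = 0.38344

p̂_st ≈ 0.3834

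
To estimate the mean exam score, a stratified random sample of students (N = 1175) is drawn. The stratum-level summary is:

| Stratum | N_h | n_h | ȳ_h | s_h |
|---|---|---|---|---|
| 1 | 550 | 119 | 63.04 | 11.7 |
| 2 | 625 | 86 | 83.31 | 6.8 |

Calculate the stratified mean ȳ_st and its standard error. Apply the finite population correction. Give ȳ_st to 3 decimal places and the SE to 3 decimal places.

ȳ_st = Σ W_h ȳ_h = (550·63.04 + 625·83.31)/1175 = 73.82191
V̂(ȳ_st) = Σ W_h² (1 − n_h/N_h) s_h²/n_h, with W_h = N_h/N and N = 1175:
  stratum 1: (550/1175)²·(1 − 119/550)·11.7²/119 = 0.19751
  stratum 2: (625/1175)²·(1 − 86/625)·6.8²/86 = 0.131194
V̂(ȳ_st) = 0.328703
SE(ȳ_st) = √0.328703 = 0.573327

ȳ_st ≈ 73.822, SE ≈ 0.573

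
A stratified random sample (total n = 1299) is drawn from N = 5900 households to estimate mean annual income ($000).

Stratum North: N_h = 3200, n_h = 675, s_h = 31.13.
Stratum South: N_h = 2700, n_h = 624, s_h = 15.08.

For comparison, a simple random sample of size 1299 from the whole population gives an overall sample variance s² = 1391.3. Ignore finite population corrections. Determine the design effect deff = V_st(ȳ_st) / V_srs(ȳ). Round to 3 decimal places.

deff ≈ 0.466

V̂(ȳ_st) = Σ W_h² s_h²/n_h, with W_h = N_h/N and N = 5900:
  stratum North: (3200/5900)²·31.13²/675 = 0.422329
  stratum South: (2700/5900)²·15.08²/624 = 0.0763206
V_st = 0.498649
V_srs = s²/n = 1391.3/1299 = 1.07105
deff = V_st / V_srs = 0.498649/1.07105 = 0.4656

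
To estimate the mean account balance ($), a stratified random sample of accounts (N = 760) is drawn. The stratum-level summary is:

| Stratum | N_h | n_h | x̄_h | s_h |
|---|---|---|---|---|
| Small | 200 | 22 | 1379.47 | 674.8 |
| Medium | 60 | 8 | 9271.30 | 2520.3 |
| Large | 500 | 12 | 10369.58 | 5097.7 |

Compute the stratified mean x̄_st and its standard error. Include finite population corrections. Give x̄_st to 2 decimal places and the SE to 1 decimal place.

x̄_st = Σ W_h x̄_h = (200·1379.47 + 60·9271.30 + 500·10369.58)/760 = 7917.05526
V̂(x̄_st) = Σ W_h² (1 − n_h/N_h) s_h²/n_h, with W_h = N_h/N and N = 760:
  stratum Small: (200/760)²·(1 − 22/200)·674.8²/22 = 1275.71
  stratum Medium: (60/760)²·(1 − 8/60)·2520.3²/8 = 4288.86
  stratum Large: (500/760)²·(1 − 12/500)·5097.7²/12 = 914808
V̂(x̄_st) = 920373
SE(x̄_st) = √920373 = 959.36

x̄_st ≈ 7917.06, SE ≈ 959.4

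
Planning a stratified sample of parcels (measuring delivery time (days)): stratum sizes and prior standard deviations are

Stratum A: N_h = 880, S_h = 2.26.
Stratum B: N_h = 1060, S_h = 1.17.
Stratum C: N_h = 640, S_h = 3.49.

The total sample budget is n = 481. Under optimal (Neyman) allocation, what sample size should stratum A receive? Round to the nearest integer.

175

Neyman allocation: n_h = n · N_h S_h / Σ N_i S_i, with n = 481.
  stratum A: N_h·S_h = 880·2.26 = 1988.80
  stratum B: N_h·S_h = 1060·1.17 = 1240.20
  stratum C: N_h·S_h = 640·3.49 = 2233.60
Σ N_h S_h = 5462.60
n for stratum A = 481·1988.80/5462.60 = 175.120 → 175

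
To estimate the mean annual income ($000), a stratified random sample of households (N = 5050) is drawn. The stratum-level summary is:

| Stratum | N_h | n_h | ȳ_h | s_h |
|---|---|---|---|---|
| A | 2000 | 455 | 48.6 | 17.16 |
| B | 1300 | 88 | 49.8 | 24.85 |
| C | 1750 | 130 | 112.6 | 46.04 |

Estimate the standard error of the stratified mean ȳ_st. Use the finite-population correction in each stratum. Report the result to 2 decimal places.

V̂(ȳ_st) = Σ W_h² (1 − n_h/N_h) s_h²/n_h, with W_h = N_h/N and N = 5050:
  stratum A: (2000/5050)²·(1 − 455/2000)·17.16²/455 = 0.078415
  stratum B: (1300/5050)²·(1 − 88/1300)·24.85²/88 = 0.433544
  stratum C: (1750/5050)²·(1 − 130/1750)·46.04²/130 = 1.81258
V̂(ȳ_st) = 2.32454
SE(ȳ_st) = √2.32454 = 1.52464

SE(ȳ_st) ≈ 1.52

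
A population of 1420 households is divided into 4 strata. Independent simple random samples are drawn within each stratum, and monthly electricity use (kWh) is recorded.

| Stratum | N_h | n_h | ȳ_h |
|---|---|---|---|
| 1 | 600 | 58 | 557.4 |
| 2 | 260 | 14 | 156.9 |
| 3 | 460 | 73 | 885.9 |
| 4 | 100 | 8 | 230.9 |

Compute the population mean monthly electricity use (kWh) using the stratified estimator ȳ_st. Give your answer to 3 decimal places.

N = Σ N_h = 1420. Stratum weights W_h = N_h/N.
ȳ_st = (600·557.4 + 260·156.9 + 460·885.9 + 100·230.9) / 1420 = 567.49155

ȳ_st ≈ 567.492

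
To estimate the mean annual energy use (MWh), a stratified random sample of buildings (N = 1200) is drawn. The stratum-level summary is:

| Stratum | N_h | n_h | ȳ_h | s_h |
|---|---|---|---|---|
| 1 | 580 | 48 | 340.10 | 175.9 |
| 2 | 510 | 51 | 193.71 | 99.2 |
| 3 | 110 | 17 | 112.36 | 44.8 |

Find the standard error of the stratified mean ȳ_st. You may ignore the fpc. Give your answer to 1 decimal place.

SE(ȳ_st) ≈ 13.7

V̂(ȳ_st) = Σ W_h² s_h²/n_h, with W_h = N_h/N and N = 1200:
  stratum 1: (580/1200)²·175.9²/48 = 150.586
  stratum 2: (510/1200)²·99.2²/51 = 34.8523
  stratum 3: (110/1200)²·44.8²/17 = 0.992042
V̂(ȳ_st) = 186.43
SE(ȳ_st) = √186.43 = 13.6539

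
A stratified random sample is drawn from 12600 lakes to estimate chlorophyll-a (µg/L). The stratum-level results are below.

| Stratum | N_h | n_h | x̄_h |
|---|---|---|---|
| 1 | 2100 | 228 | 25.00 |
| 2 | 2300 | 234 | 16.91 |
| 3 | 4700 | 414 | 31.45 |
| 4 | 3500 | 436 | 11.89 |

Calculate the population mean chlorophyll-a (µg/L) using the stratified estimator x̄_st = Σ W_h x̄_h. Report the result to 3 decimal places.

N = Σ N_h = 12600. Stratum weights W_h = N_h/N.
x̄_st = (2100·25.00 + 2300·16.91 + 4700·31.45 + 3500·11.89) / 12600 = 22.28754

x̄_st ≈ 22.288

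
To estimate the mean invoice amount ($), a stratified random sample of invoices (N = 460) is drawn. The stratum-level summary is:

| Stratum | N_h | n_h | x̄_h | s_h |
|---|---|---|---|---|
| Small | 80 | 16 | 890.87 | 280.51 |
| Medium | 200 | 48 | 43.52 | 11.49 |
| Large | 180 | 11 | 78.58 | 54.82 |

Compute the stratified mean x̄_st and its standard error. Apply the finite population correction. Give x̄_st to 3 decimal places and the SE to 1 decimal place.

x̄_st ≈ 204.604, SE ≈ 12.6

x̄_st = Σ W_h x̄_h = (80·890.87 + 200·43.52 + 180·78.58)/460 = 204.60435
V̂(x̄_st) = Σ W_h² (1 − n_h/N_h) s_h²/n_h, with W_h = N_h/N and N = 460:
  stratum Small: (80/460)²·(1 − 16/80)·280.51²/16 = 118.996
  stratum Medium: (200/460)²·(1 − 48/200)·11.49²/48 = 0.395145
  stratum Large: (180/460)²·(1 − 11/180)·54.82²/11 = 39.2762
V̂(x̄_st) = 158.667
SE(x̄_st) = √158.667 = 12.5963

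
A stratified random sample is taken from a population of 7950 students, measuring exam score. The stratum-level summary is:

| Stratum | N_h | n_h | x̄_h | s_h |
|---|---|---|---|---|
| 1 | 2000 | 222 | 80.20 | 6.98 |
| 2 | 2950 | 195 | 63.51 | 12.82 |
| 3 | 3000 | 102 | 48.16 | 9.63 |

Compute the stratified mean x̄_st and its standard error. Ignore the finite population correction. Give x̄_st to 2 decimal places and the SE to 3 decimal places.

x̄_st ≈ 61.92, SE ≈ 0.509

x̄_st = Σ W_h x̄_h = (2000·80.20 + 2950·63.51 + 3000·48.16)/7950 = 61.91629
V̂(x̄_st) = Σ W_h² s_h²/n_h, with W_h = N_h/N and N = 7950:
  stratum 1: (2000/7950)²·6.98²/222 = 0.0138894
  stratum 2: (2950/7950)²·12.82²/195 = 0.116052
  stratum 3: (3000/7950)²·9.63²/102 = 0.129467
V̂(x̄_st) = 0.259408
SE(x̄_st) = √0.259408 = 0.509322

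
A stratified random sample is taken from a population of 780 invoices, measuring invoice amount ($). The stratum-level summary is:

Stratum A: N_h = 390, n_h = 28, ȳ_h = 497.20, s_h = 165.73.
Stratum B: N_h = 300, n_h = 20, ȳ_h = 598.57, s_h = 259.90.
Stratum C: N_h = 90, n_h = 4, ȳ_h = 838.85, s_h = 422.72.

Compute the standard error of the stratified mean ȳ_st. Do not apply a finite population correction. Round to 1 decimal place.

V̂(ȳ_st) = Σ W_h² s_h²/n_h, with W_h = N_h/N and N = 780:
  stratum A: (390/780)²·165.73²/28 = 245.236
  stratum B: (300/780)²·259.90²/20 = 499.615
  stratum C: (90/780)²·422.72²/4 = 594.76
V̂(ȳ_st) = 1339.61
SE(ȳ_st) = √1339.61 = 36.6007

SE(ȳ_st) ≈ 36.6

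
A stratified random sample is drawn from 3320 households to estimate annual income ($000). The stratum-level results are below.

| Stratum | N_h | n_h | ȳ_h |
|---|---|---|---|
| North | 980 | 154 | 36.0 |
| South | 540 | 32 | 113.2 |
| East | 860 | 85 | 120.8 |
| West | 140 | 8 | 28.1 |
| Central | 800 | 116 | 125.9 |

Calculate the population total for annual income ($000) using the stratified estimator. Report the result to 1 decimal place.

τ̂_st ≈ 304950.0

τ̂_st = Σ N_h ȳ_h = 980·36.0 + 540·113.2 + 860·120.8 + 140·28.1 + 800·125.9 = 304950.0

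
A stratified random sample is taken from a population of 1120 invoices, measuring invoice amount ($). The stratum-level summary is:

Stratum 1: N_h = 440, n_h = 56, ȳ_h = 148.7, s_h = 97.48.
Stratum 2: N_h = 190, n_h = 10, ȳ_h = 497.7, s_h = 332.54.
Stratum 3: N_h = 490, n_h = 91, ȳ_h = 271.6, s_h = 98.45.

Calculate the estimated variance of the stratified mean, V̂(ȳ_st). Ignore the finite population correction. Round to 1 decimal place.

V̂(ȳ_st) = Σ W_h² s_h²/n_h, with W_h = N_h/N and N = 1120:
  stratum 1: (440/1120)²·97.48²/56 = 26.1886
  stratum 2: (190/1120)²·332.54²/10 = 318.243
  stratum 3: (490/1120)²·98.45²/91 = 20.3867
V̂(ȳ_st) = 364.818

V̂(ȳ_st) ≈ 364.8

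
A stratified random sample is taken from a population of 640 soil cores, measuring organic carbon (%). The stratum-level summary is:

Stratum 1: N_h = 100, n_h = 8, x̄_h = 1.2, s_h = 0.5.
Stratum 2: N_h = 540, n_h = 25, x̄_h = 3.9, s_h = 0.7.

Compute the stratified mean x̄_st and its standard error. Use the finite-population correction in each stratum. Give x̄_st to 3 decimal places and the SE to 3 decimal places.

x̄_st = Σ W_h x̄_h = (100·1.2 + 540·3.9)/640 = 3.47812
V̂(x̄_st) = Σ W_h² (1 − n_h/N_h) s_h²/n_h, with W_h = N_h/N and N = 640:
  stratum 1: (100/640)²·(1 − 8/100)·0.5²/8 = 0.000701904
  stratum 2: (540/640)²·(1 − 25/540)·0.7²/25 = 0.0133075
V̂(x̄_st) = 0.0140094
SE(x̄_st) = √0.0140094 = 0.118361

x̄_st ≈ 3.478, SE ≈ 0.118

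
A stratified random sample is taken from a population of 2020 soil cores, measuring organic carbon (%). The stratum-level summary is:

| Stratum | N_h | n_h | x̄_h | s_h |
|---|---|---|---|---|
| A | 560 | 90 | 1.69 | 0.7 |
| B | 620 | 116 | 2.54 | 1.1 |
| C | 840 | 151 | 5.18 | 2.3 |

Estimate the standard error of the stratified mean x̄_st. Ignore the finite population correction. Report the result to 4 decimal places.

V̂(x̄_st) = Σ W_h² s_h²/n_h, with W_h = N_h/N and N = 2020:
  stratum A: (560/2020)²·0.7²/90 = 0.000418434
  stratum B: (620/2020)²·1.1²/116 = 0.000982671
  stratum C: (840/2020)²·2.3²/151 = 0.00605807
V̂(x̄_st) = 0.00745918
SE(x̄_st) = √0.00745918 = 0.0863665

SE(x̄_st) ≈ 0.0864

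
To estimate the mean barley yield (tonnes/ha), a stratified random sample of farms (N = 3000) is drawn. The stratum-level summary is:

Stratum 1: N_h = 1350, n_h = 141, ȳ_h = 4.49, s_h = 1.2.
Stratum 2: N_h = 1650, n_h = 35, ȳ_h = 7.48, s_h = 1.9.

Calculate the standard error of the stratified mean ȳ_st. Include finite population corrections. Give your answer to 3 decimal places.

SE(ȳ_st) ≈ 0.180

V̂(ȳ_st) = Σ W_h² (1 − n_h/N_h) s_h²/n_h, with W_h = N_h/N and N = 3000:
  stratum 1: (1350/3000)²·(1 − 141/1350)·1.2²/141 = 0.00185209
  stratum 2: (1650/3000)²·(1 − 35/1650)·1.9²/35 = 0.0305389
V̂(ȳ_st) = 0.032391
SE(ȳ_st) = √0.032391 = 0.179975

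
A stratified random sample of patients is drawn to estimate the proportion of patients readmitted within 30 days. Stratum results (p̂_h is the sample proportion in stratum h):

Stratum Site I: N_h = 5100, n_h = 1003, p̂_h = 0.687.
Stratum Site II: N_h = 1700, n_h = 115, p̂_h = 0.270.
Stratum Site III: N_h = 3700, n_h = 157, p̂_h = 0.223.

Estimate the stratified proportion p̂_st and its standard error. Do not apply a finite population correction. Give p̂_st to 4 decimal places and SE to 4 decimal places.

p̂_st ≈ 0.4560, SE ≈ 0.0153

N = 10500; stratum weights W_h = N_h/N.
p̂_st = Σ W_h p̂_h = (5100·0.687 + 1700·0.270 + 3700·0.223)/10500 = 0.45598
V̂(p̂_st) = Σ W_h² p̂_h(1−p̂_h)/(n_h−1):
  stratum Site I: (5100/10500)²·0.687·0.313/1002 = 5.06285e-05
  stratum Site II: (1700/10500)²·0.270·0.730/114 = 4.53212e-05
  stratum Site III: (3700/10500)²·0.223·0.777/156 = 0.00013792
V̂(p̂_st) = 0.000233869; SE = √V̂ = 0.0152928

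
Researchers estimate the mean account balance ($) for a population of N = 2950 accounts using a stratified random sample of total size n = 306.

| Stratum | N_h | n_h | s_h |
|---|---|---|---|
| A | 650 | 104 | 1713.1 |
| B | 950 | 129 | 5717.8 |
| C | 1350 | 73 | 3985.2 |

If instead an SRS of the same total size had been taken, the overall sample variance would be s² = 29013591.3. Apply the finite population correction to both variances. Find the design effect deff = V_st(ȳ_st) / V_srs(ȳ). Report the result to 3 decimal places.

deff ≈ 0.788

V̂(ȳ_st) = Σ W_h² (1 − n_h/N_h) s_h²/n_h, with W_h = N_h/N and N = 2950:
  stratum A: (650/2950)²·(1 − 104/650)·1713.1²/104 = 1150.78
  stratum B: (950/2950)²·(1 − 129/950)·5717.8²/129 = 22713.9
  stratum C: (1350/2950)²·(1 − 73/1350)·3985.2²/73 = 43098.1
V_st = 66962.7
V_srs = (1 − 306/2950)·29013591.3/306 = 84980.5
deff = V_st / V_srs = 66962.7/84980.5 = 0.7880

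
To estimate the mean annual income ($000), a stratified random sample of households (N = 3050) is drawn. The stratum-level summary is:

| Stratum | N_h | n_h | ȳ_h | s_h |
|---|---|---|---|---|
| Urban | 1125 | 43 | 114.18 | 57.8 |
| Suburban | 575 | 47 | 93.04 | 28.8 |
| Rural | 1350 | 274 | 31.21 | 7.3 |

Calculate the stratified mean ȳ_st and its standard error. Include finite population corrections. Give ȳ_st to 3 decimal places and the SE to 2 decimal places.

ȳ_st ≈ 73.470, SE ≈ 3.28

ȳ_st = Σ W_h ȳ_h = (1125·114.18 + 575·93.04 + 1350·31.21)/3050 = 73.47016
V̂(ȳ_st) = Σ W_h² (1 − n_h/N_h) s_h²/n_h, with W_h = N_h/N and N = 3050:
  stratum Urban: (1125/3050)²·(1 − 43/1125)·57.8²/43 = 10.1664
  stratum Suburban: (575/3050)²·(1 − 47/575)·28.8²/47 = 0.575956
  stratum Rural: (1350/3050)²·(1 − 274/1350)·7.3²/274 = 0.0303698
V̂(ȳ_st) = 10.7727
SE(ȳ_st) = √10.7727 = 3.28218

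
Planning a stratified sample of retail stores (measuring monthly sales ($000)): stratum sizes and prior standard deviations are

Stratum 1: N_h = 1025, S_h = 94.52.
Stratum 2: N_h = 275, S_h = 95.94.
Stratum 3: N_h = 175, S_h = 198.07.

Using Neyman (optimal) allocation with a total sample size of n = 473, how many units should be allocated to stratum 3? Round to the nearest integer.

Neyman allocation: n_h = n · N_h S_h / Σ N_i S_i, with n = 473.
  stratum 1: N_h·S_h = 1025·94.52 = 96883.00
  stratum 2: N_h·S_h = 275·95.94 = 26383.50
  stratum 3: N_h·S_h = 175·198.07 = 34662.25
Σ N_h S_h = 157928.75
n for stratum 3 = 473·34662.25/157928.75 = 103.814 → 104

104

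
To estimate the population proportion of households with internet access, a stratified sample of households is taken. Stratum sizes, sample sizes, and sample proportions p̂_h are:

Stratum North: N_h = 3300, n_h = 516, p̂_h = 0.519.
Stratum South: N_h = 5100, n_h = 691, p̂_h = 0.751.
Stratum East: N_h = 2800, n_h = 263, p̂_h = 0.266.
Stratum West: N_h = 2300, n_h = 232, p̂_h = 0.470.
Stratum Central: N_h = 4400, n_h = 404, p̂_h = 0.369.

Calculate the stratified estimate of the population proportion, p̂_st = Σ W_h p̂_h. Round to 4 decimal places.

N = 17900; stratum weights W_h = N_h/N.
p̂_st = Σ W_h p̂_h = (3300·0.519 + 5100·0.751 + 2800·0.266 + 2300·0.470 + 4400·0.369)/17900 = 0.50236

p̂_st ≈ 0.5024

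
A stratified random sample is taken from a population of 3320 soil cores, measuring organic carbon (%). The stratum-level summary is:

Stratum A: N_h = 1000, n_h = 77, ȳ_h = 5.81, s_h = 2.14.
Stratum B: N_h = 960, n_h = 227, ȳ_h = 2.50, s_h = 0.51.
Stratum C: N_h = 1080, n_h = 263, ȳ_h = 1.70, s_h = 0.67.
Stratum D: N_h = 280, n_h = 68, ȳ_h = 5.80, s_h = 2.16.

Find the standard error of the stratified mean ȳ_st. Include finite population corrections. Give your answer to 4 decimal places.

SE(ȳ_st) ≈ 0.0746

V̂(ȳ_st) = Σ W_h² (1 − n_h/N_h) s_h²/n_h, with W_h = N_h/N and N = 3320:
  stratum A: (1000/3320)²·(1 − 77/1000)·2.14²/77 = 0.00498038
  stratum B: (960/3320)²·(1 − 227/960)·0.51²/227 = 7.31499e-05
  stratum C: (1080/3320)²·(1 − 263/1080)·0.67²/263 = 0.000136635
  stratum D: (280/3320)²·(1 − 68/280)·2.16²/68 = 0.000369502
V̂(ȳ_st) = 0.00555967
SE(ȳ_st) = √0.00555967 = 0.0745632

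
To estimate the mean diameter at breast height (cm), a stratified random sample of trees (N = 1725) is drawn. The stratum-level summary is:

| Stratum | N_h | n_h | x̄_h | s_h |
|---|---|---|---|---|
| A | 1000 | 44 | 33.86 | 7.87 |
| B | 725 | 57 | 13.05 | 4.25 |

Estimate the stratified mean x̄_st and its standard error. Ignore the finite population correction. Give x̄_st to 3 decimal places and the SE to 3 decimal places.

x̄_st = Σ W_h x̄_h = (1000·33.86 + 725·13.05)/1725 = 25.11377
V̂(x̄_st) = Σ W_h² s_h²/n_h, with W_h = N_h/N and N = 1725:
  stratum A: (1000/1725)²·7.87²/44 = 0.473063
  stratum B: (725/1725)²·4.25²/57 = 0.0559759
V̂(x̄_st) = 0.529038
SE(x̄_st) = √0.529038 = 0.72735

x̄_st ≈ 25.114, SE ≈ 0.727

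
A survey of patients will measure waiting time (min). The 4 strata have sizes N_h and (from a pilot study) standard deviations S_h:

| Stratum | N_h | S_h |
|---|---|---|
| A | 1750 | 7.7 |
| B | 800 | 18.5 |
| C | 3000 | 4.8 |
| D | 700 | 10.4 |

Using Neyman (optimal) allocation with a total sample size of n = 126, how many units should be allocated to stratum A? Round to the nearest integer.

34

Neyman allocation: n_h = n · N_h S_h / Σ N_i S_i, with n = 126.
  stratum A: N_h·S_h = 1750·7.7 = 13475.00
  stratum B: N_h·S_h = 800·18.5 = 14800.00
  stratum C: N_h·S_h = 3000·4.8 = 14400.00
  stratum D: N_h·S_h = 700·10.4 = 7280.00
Σ N_h S_h = 49955.00
n for stratum A = 126·13475.00/49955.00 = 33.988 → 34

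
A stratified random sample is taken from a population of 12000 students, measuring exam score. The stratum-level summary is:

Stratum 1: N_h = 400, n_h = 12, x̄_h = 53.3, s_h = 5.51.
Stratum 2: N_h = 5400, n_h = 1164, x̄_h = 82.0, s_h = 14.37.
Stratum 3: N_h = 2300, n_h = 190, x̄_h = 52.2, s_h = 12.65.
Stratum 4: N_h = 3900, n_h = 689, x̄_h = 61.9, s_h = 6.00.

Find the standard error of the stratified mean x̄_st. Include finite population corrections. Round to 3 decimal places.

SE(x̄_st) ≈ 0.253

V̂(x̄_st) = Σ W_h² (1 − n_h/N_h) s_h²/n_h, with W_h = N_h/N and N = 12000:
  stratum 1: (400/12000)²·(1 − 12/400)·5.51²/12 = 0.00272679
  stratum 2: (5400/12000)²·(1 − 1164/5400)·14.37²/1164 = 0.0281804
  stratum 3: (2300/12000)²·(1 − 190/2300)·12.65²/190 = 0.0283841
  stratum 4: (3900/12000)²·(1 − 689/3900)·6.00²/689 = 0.00454387
V̂(x̄_st) = 0.0638352
SE(x̄_st) = √0.0638352 = 0.252656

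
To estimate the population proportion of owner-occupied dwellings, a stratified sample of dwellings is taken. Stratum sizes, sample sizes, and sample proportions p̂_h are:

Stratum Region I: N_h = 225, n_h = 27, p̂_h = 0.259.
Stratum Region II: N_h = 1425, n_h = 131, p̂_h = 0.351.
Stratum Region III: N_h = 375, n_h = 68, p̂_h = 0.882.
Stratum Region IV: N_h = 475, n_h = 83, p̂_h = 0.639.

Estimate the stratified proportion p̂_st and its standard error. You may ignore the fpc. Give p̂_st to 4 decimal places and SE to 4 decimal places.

N = 2500; stratum weights W_h = N_h/N.
p̂_st = Σ W_h p̂_h = (225·0.259 + 1425·0.351 + 375·0.882 + 475·0.639)/2500 = 0.47709
V̂(p̂_st) = Σ W_h² p̂_h(1−p̂_h)/(n_h−1):
  stratum Region I: (225/2500)²·0.259·0.741/26 = 5.97901e-05
  stratum Region II: (1425/2500)²·0.351·0.649/130 = 0.000569322
  stratum Region III: (375/2500)²·0.882·0.118/67 = 3.49509e-05
  stratum Region IV: (475/2500)²·0.639·0.361/82 = 0.000101555
V̂(p̂_st) = 0.000765618; SE = √V̂ = 0.0276698

p̂_st ≈ 0.4771, SE ≈ 0.0277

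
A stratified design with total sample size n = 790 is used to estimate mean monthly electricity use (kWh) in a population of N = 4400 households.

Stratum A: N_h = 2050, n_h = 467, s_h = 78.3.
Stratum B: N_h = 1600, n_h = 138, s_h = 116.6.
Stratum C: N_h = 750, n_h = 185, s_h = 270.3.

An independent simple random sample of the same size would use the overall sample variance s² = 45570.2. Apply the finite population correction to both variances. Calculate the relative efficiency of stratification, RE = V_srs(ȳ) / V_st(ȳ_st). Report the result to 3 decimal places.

RE ≈ 2.080

V̂(ȳ_st) = Σ W_h² (1 − n_h/N_h) s_h²/n_h, with W_h = N_h/N and N = 4400:
  stratum A: (2050/4400)²·(1 − 467/2050)·78.3²/467 = 2.20057
  stratum B: (1600/4400)²·(1 − 138/1600)·116.6²/138 = 11.9036
  stratum C: (750/4400)²·(1 − 185/750)·270.3²/185 = 8.6442
V_st = 22.7484
V_srs = (1 − 790/4400)·45570.2/790 = 47.3269
Relative efficiency = V_srs / V_st = 47.3269/22.7484 = 2.0804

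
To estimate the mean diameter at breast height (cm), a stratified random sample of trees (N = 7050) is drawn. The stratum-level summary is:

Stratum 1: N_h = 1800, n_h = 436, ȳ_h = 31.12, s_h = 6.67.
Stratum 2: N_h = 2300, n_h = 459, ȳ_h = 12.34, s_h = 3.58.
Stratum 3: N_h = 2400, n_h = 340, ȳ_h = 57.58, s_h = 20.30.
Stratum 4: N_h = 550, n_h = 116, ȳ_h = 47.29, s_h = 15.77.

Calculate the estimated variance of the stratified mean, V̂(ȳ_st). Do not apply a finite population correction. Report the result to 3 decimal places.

V̂(ȳ_st) = Σ W_h² s_h²/n_h, with W_h = N_h/N and N = 7050:
  stratum 1: (1800/7050)²·6.67²/436 = 0.00665169
  stratum 2: (2300/7050)²·3.58²/459 = 0.00297188
  stratum 3: (2400/7050)²·20.30²/340 = 0.140462
  stratum 4: (550/7050)²·15.77²/116 = 0.0130483
V̂(ȳ_st) = 0.163133

V̂(ȳ_st) ≈ 0.163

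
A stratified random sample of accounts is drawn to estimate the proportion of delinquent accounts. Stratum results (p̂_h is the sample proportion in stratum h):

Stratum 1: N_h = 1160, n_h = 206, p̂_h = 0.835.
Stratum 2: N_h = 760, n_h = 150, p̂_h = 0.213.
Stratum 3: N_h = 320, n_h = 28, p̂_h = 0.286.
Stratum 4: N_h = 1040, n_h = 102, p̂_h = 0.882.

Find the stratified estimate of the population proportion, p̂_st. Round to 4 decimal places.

p̂_st ≈ 0.6522

N = 3280; stratum weights W_h = N_h/N.
p̂_st = Σ W_h p̂_h = (1160·0.835 + 760·0.213 + 320·0.286 + 1040·0.882)/3280 = 0.65222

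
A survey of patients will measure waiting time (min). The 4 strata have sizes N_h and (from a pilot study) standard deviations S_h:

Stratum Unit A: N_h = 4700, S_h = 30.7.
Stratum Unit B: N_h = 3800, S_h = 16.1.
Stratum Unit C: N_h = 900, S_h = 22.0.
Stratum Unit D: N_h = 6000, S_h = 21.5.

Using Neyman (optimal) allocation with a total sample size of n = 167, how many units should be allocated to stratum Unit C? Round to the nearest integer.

9

Neyman allocation: n_h = n · N_h S_h / Σ N_i S_i, with n = 167.
  stratum Unit A: N_h·S_h = 4700·30.7 = 144290.00
  stratum Unit B: N_h·S_h = 3800·16.1 = 61180.00
  stratum Unit C: N_h·S_h = 900·22.0 = 19800.00
  stratum Unit D: N_h·S_h = 6000·21.5 = 129000.00
Σ N_h S_h = 354270.00
n for stratum Unit C = 167·19800.00/354270.00 = 9.334 → 9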